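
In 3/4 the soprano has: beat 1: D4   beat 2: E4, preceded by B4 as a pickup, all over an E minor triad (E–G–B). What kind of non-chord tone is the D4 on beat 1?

The harmony at that moment is E minor triad (E, G, B); D4 is not a chord tone.
It is approached by leap down from B4 and left by step up to E4.
Leap in, step out, metrically accented — an appoggiatura.

Appoggiatura.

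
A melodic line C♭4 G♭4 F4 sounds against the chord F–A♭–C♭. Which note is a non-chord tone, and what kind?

G♭4 is an appoggiatura.

The harmony at that moment is F diminished triad (F, A♭, C♭); G♭4 is not a chord tone.
It is approached by leap up from C♭4 and left by step down to F4.
Leap in, step out — an appoggiatura.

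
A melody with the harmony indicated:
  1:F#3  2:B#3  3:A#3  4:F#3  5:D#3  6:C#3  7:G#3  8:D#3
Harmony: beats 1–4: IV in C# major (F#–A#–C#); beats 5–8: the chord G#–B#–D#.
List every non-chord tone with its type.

The harmony at that moment is F# major triad (F#, A#, C#); B#3 is not a chord tone.
It is approached by leap up from F#3 and left by step down to A#3.
Leap in, step out — an appoggiatura.
The harmony at that moment is G# major triad (G#, B#, D#); C#3 is not a chord tone.
It is approached by step down from D#3 and left by leap up to G#3.
Step in, leap out — an escape tone.

B#3 (beat 2) — appoggiatura; C#3 (beat 6) — escape tone.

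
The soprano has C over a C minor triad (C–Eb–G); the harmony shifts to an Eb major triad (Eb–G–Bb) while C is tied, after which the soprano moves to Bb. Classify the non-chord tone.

C is a suspension.

The harmony at that moment is Eb major triad (Eb, G, Bb); C is not a chord tone.
It is held over (the same pitch as the preceding C) and left by step down to Bb.
Held over from the previous chord and resolving down by step — a suspension.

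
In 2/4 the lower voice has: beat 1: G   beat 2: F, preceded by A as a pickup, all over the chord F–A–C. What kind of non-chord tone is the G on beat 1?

The harmony at that moment is F major triad (F, A, C); G is not a chord tone.
It is approached by step down from A and left by step down to F.
Step in, step out in the same direction — a passing tone.

Passing tone.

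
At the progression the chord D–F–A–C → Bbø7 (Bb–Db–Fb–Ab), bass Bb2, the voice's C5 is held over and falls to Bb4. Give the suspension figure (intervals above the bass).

9–8 suspension.

At the second chord the bass is Bb2. The suspended C5 lies a ninth above the bass; after resolving down by step to Bb4, the interval above the bass becomes an octave.
Suspension figures are named by those two intervals: 9–8.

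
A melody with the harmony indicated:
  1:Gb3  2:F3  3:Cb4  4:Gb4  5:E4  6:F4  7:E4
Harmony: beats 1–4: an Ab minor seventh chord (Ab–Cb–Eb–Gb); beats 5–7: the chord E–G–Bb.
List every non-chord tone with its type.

The harmony at that moment is Ab minor seventh chord (Ab, Cb, Eb, Gb); F3 is not a chord tone.
It is approached by step down from Gb3 and left by leap up to Cb4.
Step in, leap out — an escape tone.
The harmony at that moment is E diminished triad (E, G, Bb); F4 is not a chord tone.
It is approached by step up from E4 and left by step down to E4.
Step away and step back to the same note — a neighbor tone (upper neighbor).

F3 (beat 2) — escape tone; F4 (beat 6) — neighbor tone.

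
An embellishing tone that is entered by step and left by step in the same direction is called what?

Approach: by step. Departure: by step, continuing in the same direction.
Stepwise on both sides with no change of direction means the note fills in the space between two different chord tones — a passing tone. (Had it turned back to its starting note it would be a neighbor tone instead.)

Passing tone.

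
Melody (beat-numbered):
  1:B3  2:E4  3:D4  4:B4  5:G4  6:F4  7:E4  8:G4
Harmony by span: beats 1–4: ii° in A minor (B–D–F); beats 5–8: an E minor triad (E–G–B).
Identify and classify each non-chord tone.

The harmony at that moment is B diminished triad (B, D, F); E4 is not a chord tone.
It is approached by leap up from B3 and left by step down to D4.
Leap in, step out — an appoggiatura.
The harmony at that moment is E minor triad (E, G, B); F4 is not a chord tone.
It is approached by step down from G4 and left by step down to E4.
Step in, step out in the same direction — a passing tone.

E4 (beat 2) — appoggiatura; F4 (beat 6) — passing tone.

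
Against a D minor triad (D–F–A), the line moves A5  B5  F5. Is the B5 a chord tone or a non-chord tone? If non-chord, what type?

The harmony at that moment is D minor triad (D, F, A); B5 is not a chord tone.
It is approached by step up from A5 and left by leap down to F5.
Step in, leap out — an escape tone.

Non-chord tone — an escape tone.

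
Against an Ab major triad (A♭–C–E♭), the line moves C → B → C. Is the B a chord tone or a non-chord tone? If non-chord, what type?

The harmony at that moment is A♭ major triad (A♭, C, E♭); B is not a chord tone.
It is approached by step down from C and left by step up to C.
Step away and step back to the same note — a neighbor tone (lower neighbor).

Non-chord tone — a neighbor tone.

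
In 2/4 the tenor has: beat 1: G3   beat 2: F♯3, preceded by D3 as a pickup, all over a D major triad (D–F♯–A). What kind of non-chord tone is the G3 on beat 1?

Appoggiatura.

The harmony at that moment is D major triad (D, F♯, A); G3 is not a chord tone.
It is approached by leap up from D3 and left by step down to F♯3.
Leap in, step out, metrically accented — an appoggiatura.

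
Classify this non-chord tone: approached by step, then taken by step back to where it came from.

Approach: by step. Departure: by step in the opposite direction, back to the starting pitch.
Stepwise on both sides but reversing to return to the same chord tone — a neighbor tone. (Had it continued onward in the same direction it would be a passing tone instead.)

Neighbor tone.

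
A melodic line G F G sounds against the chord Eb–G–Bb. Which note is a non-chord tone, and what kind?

F is a neighbor tone.

The harmony at that moment is Eb major triad (Eb, G, Bb); F is not a chord tone.
It is approached by step down from G and left by step up to G.
Step away and step back to the same note — a neighbor tone (lower neighbor).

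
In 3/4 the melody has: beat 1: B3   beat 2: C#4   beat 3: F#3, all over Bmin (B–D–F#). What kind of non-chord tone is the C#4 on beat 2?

The harmony at that moment is B minor triad (B, D, F#); C#4 is not a chord tone.
It is approached by step up from B3 and left by leap down to F#3.
Step in, leap out, on a weak beat — an escape tone.

Escape tone.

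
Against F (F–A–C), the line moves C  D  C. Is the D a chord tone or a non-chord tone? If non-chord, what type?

The harmony at that moment is F major triad (F, A, C); D is not a chord tone.
It is approached by step up from C and left by step down to C.
Step away and step back to the same note — a neighbor tone (upper neighbor).

Non-chord tone — a neighbor tone.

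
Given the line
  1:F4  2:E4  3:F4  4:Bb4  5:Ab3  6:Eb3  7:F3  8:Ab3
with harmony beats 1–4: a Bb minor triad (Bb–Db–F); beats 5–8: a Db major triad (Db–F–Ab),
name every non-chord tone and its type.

E4 (beat 2) — neighbor tone; Eb3 (beat 6) — appoggiatura.

The harmony at that moment is Bb minor triad (Bb, Db, F); E4 is not a chord tone.
It is approached by step down from F4 and left by step up to F4.
Step away and step back to the same note — a neighbor tone (lower neighbor).
The harmony at that moment is Db major triad (Db, F, Ab); Eb3 is not a chord tone.
It is approached by leap down from Ab3 and left by step up to F3.
Leap in, step out — an appoggiatura.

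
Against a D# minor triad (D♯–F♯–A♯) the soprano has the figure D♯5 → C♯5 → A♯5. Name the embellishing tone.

C♯5 is an escape tone.

The harmony at that moment is D♯ minor triad (D♯, F♯, A♯); C♯5 is not a chord tone.
It is approached by step down from D♯5 and left by leap up to A♯5.
Step in, leap out — an escape tone.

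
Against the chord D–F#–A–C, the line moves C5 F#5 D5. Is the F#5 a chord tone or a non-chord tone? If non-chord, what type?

Chord tone (the third of D dominant seventh chord).

D dominant seventh chord contains D, F#, A, C; F# is the third, so it is a chord tone.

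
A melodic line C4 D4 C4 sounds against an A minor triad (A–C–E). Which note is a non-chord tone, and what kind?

D4 is a neighbor tone.

The harmony at that moment is A minor triad (A, C, E); D4 is not a chord tone.
It is approached by step up from C4 and left by step down to C4.
Step away and step back to the same note — a neighbor tone (upper neighbor).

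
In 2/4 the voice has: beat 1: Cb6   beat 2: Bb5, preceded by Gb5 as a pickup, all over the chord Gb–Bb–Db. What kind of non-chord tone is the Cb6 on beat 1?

Appoggiatura.

The harmony at that moment is Gb major triad (Gb, Bb, Db); Cb6 is not a chord tone.
It is approached by leap up from Gb5 and left by step down to Bb5.
Leap in, step out, metrically accented — an appoggiatura.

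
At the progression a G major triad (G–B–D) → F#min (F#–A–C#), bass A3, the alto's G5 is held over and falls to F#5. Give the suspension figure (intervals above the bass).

7–6 suspension.

At the second chord the bass is A3. The suspended G5 lies a seventh above the bass; after resolving down by step to F#5, the interval above the bass becomes a sixth.
Suspension figures are named by those two intervals: 7–6.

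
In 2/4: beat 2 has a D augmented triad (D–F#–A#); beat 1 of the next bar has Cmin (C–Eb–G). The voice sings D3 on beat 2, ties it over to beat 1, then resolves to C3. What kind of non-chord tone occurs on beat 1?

The harmony at that moment is C minor triad (C, Eb, G); D3 is not a chord tone.
It is held over (the same pitch as the preceding D3) and left by step down to C3.
Held over from the previous chord and resolving down by step — a suspension.

Suspension.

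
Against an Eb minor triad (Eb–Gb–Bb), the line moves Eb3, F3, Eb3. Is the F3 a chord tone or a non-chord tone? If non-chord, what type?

Non-chord tone — a neighbor tone.

The harmony at that moment is Eb minor triad (Eb, Gb, Bb); F3 is not a chord tone.
It is approached by step up from Eb3 and left by step down to Eb3.
Step away and step back to the same note — a neighbor tone (upper neighbor).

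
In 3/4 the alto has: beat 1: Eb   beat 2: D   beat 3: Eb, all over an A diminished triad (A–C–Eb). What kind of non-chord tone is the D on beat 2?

The harmony at that moment is A diminished triad (A, C, Eb); D is not a chord tone.
It is approached by step down from Eb and left by step up to Eb.
Step away and step back to the same note — a neighbor tone (lower neighbor).

Lower neighbor tone.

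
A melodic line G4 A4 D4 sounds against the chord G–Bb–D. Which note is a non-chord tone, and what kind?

The harmony at that moment is G minor triad (G, Bb, D); A4 is not a chord tone.
It is approached by step up from G4 and left by leap down to D4.
Step in, leap out — an escape tone.

A4 is an escape tone.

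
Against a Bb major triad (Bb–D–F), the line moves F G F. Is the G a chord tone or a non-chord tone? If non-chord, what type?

The harmony at that moment is Bb major triad (Bb, D, F); G is not a chord tone.
It is approached by step up from F and left by step down to F.
Step away and step back to the same note — a neighbor tone (upper neighbor).

Non-chord tone — a neighbor tone.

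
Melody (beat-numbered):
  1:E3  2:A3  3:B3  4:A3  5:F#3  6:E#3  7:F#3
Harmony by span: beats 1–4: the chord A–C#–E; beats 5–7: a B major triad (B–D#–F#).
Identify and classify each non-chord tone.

B3 (beat 3) — neighbor tone; E#3 (beat 6) — neighbor tone.

The harmony at that moment is A major triad (A, C#, E); B3 is not a chord tone.
It is approached by step up from A3 and left by step down to A3.
Step away and step back to the same note — a neighbor tone (upper neighbor).
The harmony at that moment is B major triad (B, D#, F#); E#3 is not a chord tone.
It is approached by step down from F#3 and left by step up to F#3.
Step away and step back to the same note — a neighbor tone (lower neighbor).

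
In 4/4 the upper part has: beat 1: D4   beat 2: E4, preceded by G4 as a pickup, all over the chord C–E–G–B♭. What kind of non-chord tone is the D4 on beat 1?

The harmony at that moment is C dominant seventh chord (C, E, G, B♭); D4 is not a chord tone.
It is approached by leap down from G4 and left by step up to E4.
Leap in, step out, metrically accented — an appoggiatura.

Appoggiatura.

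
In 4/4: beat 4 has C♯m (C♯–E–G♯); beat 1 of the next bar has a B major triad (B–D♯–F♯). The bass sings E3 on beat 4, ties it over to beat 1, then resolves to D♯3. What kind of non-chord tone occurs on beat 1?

The harmony at that moment is B major triad (B, D♯, F♯); E3 is not a chord tone.
It is held over (the same pitch as the preceding E3) and left by step down to D♯3.
Held over from the previous chord and resolving down by step — a suspension.

Suspension.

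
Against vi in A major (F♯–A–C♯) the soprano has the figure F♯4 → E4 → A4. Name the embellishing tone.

E4 is an escape tone.

The harmony at that moment is F♯ minor triad (F♯, A, C♯); E4 is not a chord tone.
It is approached by step down from F♯4 and left by leap up to A4.
Step in, leap out — an escape tone.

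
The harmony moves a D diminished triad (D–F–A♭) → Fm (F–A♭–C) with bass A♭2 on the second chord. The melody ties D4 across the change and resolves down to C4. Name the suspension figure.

4–3 suspension.

At the second chord the bass is A♭2. The suspended D4 lies a fourth above the bass; after resolving down by step to C4, the interval above the bass becomes a third.
Suspension figures are named by those two intervals: 4–3.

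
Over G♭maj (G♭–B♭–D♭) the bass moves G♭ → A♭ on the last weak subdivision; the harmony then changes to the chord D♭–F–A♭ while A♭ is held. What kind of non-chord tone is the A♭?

A♭ is an anticipation.

The harmony at that moment is G♭ major triad (G♭, B♭, D♭); A♭ is not a chord tone.
It is approached by step up from G♭ and then sustained as the same pitch into the next harmony.
Arriving early and becoming a chord tone when the harmony changes — an anticipation.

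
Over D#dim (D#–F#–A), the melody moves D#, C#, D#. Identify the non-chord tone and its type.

C# is a neighbor tone.

The harmony at that moment is D# diminished triad (D#, F#, A); C# is not a chord tone.
It is approached by step down from D# and left by step up to D#.
Step away and step back to the same note — a neighbor tone (lower neighbor).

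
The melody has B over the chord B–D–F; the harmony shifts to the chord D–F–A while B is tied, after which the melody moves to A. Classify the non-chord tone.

The harmony at that moment is D minor triad (D, F, A); B is not a chord tone.
It is held over (the same pitch as the preceding B) and left by step down to A.
Held over from the previous chord and resolving down by step — a suspension.

B is a suspension.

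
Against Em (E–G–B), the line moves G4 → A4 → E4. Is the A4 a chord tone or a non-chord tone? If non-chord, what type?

Non-chord tone — an escape tone.

The harmony at that moment is E minor triad (E, G, B); A4 is not a chord tone.
It is approached by step up from G4 and left by leap down to E4.
Step in, leap out — an escape tone.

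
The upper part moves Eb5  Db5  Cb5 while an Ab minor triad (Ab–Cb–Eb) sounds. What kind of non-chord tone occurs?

The harmony at that moment is Ab minor triad (Ab, Cb, Eb); Db5 is not a chord tone.
It is approached by step down from Eb5 and left by step down to Cb5.
Step in, step out in the same direction — a passing tone.

Db5 is a passing tone.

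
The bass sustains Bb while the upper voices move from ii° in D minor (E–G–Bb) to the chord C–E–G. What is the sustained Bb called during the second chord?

Pedal tone (pedal point).

The harmony at that moment is C major triad (C, E, G); Bb is not a chord tone.
It is held over (the same pitch as the preceding Bb) and then sustained as the same pitch into the next harmony.
Sustained through a change of harmony — a pedal tone.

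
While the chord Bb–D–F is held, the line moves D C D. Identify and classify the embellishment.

C is a neighbor tone.

The harmony at that moment is Bb major triad (Bb, D, F); C is not a chord tone.
It is approached by step down from D and left by step up to D.
Step away and step back to the same note — a neighbor tone (lower neighbor).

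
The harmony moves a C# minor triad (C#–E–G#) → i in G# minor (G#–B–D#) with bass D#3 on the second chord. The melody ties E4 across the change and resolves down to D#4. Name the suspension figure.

9–8 suspension.

At the second chord the bass is D#3. The suspended E4 lies a ninth above the bass; after resolving down by step to D#4, the interval above the bass becomes an octave.
Suspension figures are named by those two intervals: 9–8.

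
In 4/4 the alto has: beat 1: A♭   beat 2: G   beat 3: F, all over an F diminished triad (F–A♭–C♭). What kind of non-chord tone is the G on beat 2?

Passing tone.

The harmony at that moment is F diminished triad (F, A♭, C♭); G is not a chord tone.
It is approached by step down from A♭ and left by step down to F.
Step in, step out in the same direction — a passing tone.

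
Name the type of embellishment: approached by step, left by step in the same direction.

Approach: by step. Departure: by step, continuing in the same direction.
Stepwise on both sides with no change of direction means the note fills in the space between two different chord tones — a passing tone. (Had it turned back to its starting note it would be a neighbor tone instead.)

Passing tone.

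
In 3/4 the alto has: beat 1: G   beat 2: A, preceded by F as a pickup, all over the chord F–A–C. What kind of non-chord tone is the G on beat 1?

The harmony at that moment is F major triad (F, A, C); G is not a chord tone.
It is approached by step up from F and left by step up to A.
Step in, step out in the same direction — a passing tone.

Passing tone.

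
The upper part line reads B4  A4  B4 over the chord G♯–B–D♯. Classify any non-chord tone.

A4 is a neighbor tone.

The harmony at that moment is G♯ minor triad (G♯, B, D♯); A4 is not a chord tone.
It is approached by step down from B4 and left by step up to B4.
Step away and step back to the same note — a neighbor tone (lower neighbor).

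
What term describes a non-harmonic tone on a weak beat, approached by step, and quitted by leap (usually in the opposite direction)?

Approach: by step. Departure: by leap. Metric position: weak.
Step in, leap out, from a weak position — an escape tone (échappée). (It is the mirror image of the appoggiatura, which leaps in and steps out on a strong beat.)

Escape tone.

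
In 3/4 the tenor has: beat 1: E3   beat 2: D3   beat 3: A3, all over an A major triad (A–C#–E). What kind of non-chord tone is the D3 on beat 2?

Escape tone.

The harmony at that moment is A major triad (A, C#, E); D3 is not a chord tone.
It is approached by step down from E3 and left by leap up to A3.
Step in, leap out, on a weak beat — an escape tone.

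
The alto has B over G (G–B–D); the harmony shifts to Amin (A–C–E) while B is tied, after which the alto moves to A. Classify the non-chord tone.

B is a suspension.

The harmony at that moment is A minor triad (A, C, E); B is not a chord tone.
It is held over (the same pitch as the preceding B) and left by step down to A.
Held over from the previous chord and resolving down by step — a suspension.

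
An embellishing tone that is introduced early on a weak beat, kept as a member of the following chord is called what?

Anticipation.

Approach: ahead of the chord change (typically by step), so it is dissonant against the current harmony. Departure: none — the same pitch is restated or held and is a chord tone of the new harmony.
Dissonant first, consonant once the harmony catches up: the note simply arrives early — an anticipation. (The reverse timing, consonant first and dissonant after the change, would be a suspension or retardation.)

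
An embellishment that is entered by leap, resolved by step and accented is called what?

Appoggiatura.

Approach: by leap. Departure: by step. Metric position: strong.
Leap in, step out, in a metrically strong position — an appoggiatura. (It is the mirror image of the escape tone, which steps in and leaps out from a weak position.)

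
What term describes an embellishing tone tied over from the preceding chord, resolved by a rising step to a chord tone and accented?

Approach: by preparation — the pitch is first a chord tone, then held (tied or repeated) while the harmony changes under it. Departure: up by step. Metric position: strong.
A prepared dissonance that resolves upward by step — a retardation. (The same figure resolving downward would be a suspension.)

Retardation.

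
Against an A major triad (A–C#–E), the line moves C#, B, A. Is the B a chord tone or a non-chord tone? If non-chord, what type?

The harmony at that moment is A major triad (A, C#, E); B is not a chord tone.
It is approached by step down from C# and left by step down to A.
Step in, step out in the same direction — a passing tone.

Non-chord tone — a passing tone.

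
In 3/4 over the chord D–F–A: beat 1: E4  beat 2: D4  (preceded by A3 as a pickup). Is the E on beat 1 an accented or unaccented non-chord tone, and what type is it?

The harmony at that moment is D minor triad (D, F, A); E4 is not a chord tone.
It is approached by leap up from A3 and left by step down to D4.
Leap in, step out — an appoggiatura.
It falls on the downbeat, so it is accented.

Accented appoggiatura.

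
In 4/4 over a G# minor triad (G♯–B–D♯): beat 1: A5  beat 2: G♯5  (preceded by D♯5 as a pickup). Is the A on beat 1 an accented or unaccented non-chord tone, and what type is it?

The harmony at that moment is G♯ minor triad (G♯, B, D♯); A5 is not a chord tone.
It is approached by leap up from D♯5 and left by step down to G♯5.
Leap in, step out — an appoggiatura.
It falls on the downbeat, so it is accented.

Accented appoggiatura.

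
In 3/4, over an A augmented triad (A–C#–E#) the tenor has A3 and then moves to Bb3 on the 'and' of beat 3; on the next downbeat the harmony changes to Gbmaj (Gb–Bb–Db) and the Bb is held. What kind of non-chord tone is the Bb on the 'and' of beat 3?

Anticipation.

The harmony at that moment is A augmented triad (A, C#, E#); Bb3 is not a chord tone.
It is approached by step up from A3 and then sustained as the same pitch into the next harmony.
Arriving early and becoming a chord tone when the harmony changes — an anticipation.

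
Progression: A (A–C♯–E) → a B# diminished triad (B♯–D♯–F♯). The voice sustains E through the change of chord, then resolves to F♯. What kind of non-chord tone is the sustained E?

The harmony at that moment is B♯ diminished triad (B♯, D♯, F♯); E is not a chord tone.
It is held over (the same pitch as the preceding E) and left by step up to F♯.
Held over from the previous chord and resolving up by step — a retardation.

E is a retardation.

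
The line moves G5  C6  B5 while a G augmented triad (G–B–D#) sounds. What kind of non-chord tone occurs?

The harmony at that moment is G augmented triad (G, B, D#); C6 is not a chord tone.
It is approached by leap up from G5 and left by step down to B5.
Leap in, step out — an appoggiatura.

C6 is an appoggiatura.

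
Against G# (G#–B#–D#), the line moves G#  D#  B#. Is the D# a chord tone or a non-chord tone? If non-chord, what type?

G# major triad contains G#, B#, D#; D# is the fifth, so it is a chord tone.

Chord tone (the fifth of G# major triad).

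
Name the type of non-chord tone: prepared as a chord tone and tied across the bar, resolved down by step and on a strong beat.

Suspension.

Approach: by preparation — the pitch is first a chord tone, then held (tied or repeated) while the harmony changes under it. Departure: down by step. Metric position: strong.
A prepared dissonance that resolves downward by step — a suspension. (The same figure resolving upward would be a retardation.)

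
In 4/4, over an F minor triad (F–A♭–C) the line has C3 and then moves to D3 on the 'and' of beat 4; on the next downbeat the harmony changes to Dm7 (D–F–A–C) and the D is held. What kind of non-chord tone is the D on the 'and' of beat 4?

The harmony at that moment is F minor triad (F, A♭, C); D3 is not a chord tone.
It is approached by step up from C3 and then sustained as the same pitch into the next harmony.
Arriving early and becoming a chord tone when the harmony changes — an anticipation.

Anticipation.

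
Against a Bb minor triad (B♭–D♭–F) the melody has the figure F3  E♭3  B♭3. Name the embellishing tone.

E♭3 is an escape tone.

The harmony at that moment is B♭ minor triad (B♭, D♭, F); E♭3 is not a chord tone.
It is approached by step down from F3 and left by leap up to B♭3.
Step in, leap out — an escape tone.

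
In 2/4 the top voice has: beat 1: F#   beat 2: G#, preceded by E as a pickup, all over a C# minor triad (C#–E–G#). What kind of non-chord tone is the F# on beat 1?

Passing tone.

The harmony at that moment is C# minor triad (C#, E, G#); F# is not a chord tone.
It is approached by step up from E and left by step up to G#.
Step in, step out in the same direction — a passing tone.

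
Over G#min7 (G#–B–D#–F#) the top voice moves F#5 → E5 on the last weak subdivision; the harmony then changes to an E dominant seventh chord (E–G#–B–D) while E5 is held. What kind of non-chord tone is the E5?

The harmony at that moment is G# minor seventh chord (G#, B, D#, F#); E5 is not a chord tone.
It is approached by step down from F#5 and then sustained as the same pitch into the next harmony.
Arriving early and becoming a chord tone when the harmony changes — an anticipation.

E5 is an anticipation.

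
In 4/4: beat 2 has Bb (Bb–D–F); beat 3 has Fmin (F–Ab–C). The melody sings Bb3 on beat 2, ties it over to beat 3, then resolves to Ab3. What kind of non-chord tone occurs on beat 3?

Suspension.

The harmony at that moment is F minor triad (F, Ab, C); Bb3 is not a chord tone.
It is held over (the same pitch as the preceding Bb3) and left by step down to Ab3.
Held over from the previous chord and resolving down by step — a suspension.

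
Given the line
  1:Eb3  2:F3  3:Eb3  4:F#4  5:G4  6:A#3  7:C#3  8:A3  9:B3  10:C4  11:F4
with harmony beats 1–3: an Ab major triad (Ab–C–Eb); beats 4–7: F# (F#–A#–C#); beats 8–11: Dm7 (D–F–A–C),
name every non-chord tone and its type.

F3 (beat 2) — neighbor tone; G4 (beat 5) — escape tone; B3 (beat 9) — passing tone.

The harmony at that moment is Ab major triad (Ab, C, Eb); F3 is not a chord tone.
It is approached by step up from Eb3 and left by step down to Eb3.
Step away and step back to the same note — a neighbor tone (upper neighbor).
The harmony at that moment is F# major triad (F#, A#, C#); G4 is not a chord tone.
It is approached by step up from F#4 and left by leap down to A#3.
Step in, leap out — an escape tone.
The harmony at that moment is D minor seventh chord (D, F, A, C); B3 is not a chord tone.
It is approached by step up from A3 and left by step up to C4.
Step in, step out in the same direction — a passing tone.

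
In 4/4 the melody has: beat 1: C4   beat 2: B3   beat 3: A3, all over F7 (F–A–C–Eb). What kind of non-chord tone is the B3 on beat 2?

Passing tone.

The harmony at that moment is F dominant seventh chord (F, A, C, Eb); B3 is not a chord tone.
It is approached by step down from C4 and left by step down to A3.
Step in, step out in the same direction — a passing tone.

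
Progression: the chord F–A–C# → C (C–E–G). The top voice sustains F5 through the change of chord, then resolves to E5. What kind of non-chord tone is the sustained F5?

F5 is a suspension.

The harmony at that moment is C major triad (C, E, G); F5 is not a chord tone.
It is held over (the same pitch as the preceding F5) and left by step down to E5.
Held over from the previous chord and resolving down by step — a suspension.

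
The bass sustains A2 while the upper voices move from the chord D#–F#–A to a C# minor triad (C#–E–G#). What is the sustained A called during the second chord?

Pedal tone (pedal point).

The harmony at that moment is C# minor triad (C#, E, G#); A2 is not a chord tone.
It is held over (the same pitch as the preceding A2) and then sustained as the same pitch into the next harmony.
Sustained through a change of harmony — a pedal tone.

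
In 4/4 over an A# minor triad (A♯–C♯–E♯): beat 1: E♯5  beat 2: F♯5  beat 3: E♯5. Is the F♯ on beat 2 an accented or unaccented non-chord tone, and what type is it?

The harmony at that moment is A♯ minor triad (A♯, C♯, E♯); F♯5 is not a chord tone.
It is approached by step up from E♯5 and left by step down to E♯5.
Step away and step back to the same note — a neighbor tone (upper neighbor).
It falls on a weak beat, so it is unaccented.

Unaccented neighbor tone.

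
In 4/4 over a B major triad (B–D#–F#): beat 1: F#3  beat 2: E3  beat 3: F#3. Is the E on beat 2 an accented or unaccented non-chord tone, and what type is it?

The harmony at that moment is B major triad (B, D#, F#); E3 is not a chord tone.
It is approached by step down from F#3 and left by step up to F#3.
Step away and step back to the same note — a neighbor tone (lower neighbor).
It falls on a weak beat, so it is unaccented.

Unaccented neighbor tone.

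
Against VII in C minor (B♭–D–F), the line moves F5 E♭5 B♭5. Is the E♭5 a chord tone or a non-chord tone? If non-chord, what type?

The harmony at that moment is B♭ major triad (B♭, D, F); E♭5 is not a chord tone.
It is approached by step down from F5 and left by leap up to B♭5.
Step in, leap out — an escape tone.

Non-chord tone — an escape tone.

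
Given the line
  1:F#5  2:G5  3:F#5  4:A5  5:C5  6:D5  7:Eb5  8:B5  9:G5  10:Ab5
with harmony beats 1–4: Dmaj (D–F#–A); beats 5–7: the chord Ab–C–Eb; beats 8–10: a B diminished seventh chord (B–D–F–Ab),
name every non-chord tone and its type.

The harmony at that moment is D major triad (D, F#, A); G5 is not a chord tone.
It is approached by step up from F#5 and left by step down to F#5.
Step away and step back to the same note — a neighbor tone (upper neighbor).
The harmony at that moment is Ab major triad (Ab, C, Eb); D5 is not a chord tone.
It is approached by step up from C5 and left by step up to Eb5.
Step in, step out in the same direction — a passing tone.
The harmony at that moment is B diminished seventh chord (B, D, F, Ab); G5 is not a chord tone.
It is approached by leap down from B5 and left by step up to Ab5.
Leap in, step out — an appoggiatura.

G5 (beat 2) — neighbor tone; D5 (beat 6) — passing tone; G5 (beat 9) — appoggiatura.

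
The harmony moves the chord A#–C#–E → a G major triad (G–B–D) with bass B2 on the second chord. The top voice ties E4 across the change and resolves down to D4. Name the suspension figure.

At the second chord the bass is B2. The suspended E4 lies a fourth above the bass; after resolving down by step to D4, the interval above the bass becomes a third.
Suspension figures are named by those two intervals: 4–3.

4–3 suspension.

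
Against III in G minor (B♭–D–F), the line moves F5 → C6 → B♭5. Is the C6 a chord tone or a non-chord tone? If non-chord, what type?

Non-chord tone — an appoggiatura.

The harmony at that moment is B♭ major triad (B♭, D, F); C6 is not a chord tone.
It is approached by leap up from F5 and left by step down to B♭5.
Leap in, step out — an appoggiatura.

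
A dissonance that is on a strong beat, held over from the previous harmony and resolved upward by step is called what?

Approach: by preparation — the pitch is first a chord tone, then held (tied or repeated) while the harmony changes under it. Departure: up by step. Metric position: strong.
A prepared dissonance that resolves upward by step — a retardation. (The same figure resolving downward would be a suspension.)

Retardation.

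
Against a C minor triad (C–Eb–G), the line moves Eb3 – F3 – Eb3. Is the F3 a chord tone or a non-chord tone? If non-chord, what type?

The harmony at that moment is C minor triad (C, Eb, G); F3 is not a chord tone.
It is approached by step up from Eb3 and left by step down to Eb3.
Step away and step back to the same note — a neighbor tone (upper neighbor).

Non-chord tone — a neighbor tone.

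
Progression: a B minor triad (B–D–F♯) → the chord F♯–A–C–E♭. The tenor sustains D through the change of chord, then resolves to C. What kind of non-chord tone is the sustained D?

The harmony at that moment is F♯ diminished seventh chord (F♯, A, C, E♭); D is not a chord tone.
It is held over (the same pitch as the preceding D) and left by step down to C.
Held over from the previous chord and resolving down by step — a suspension.

D is a suspension.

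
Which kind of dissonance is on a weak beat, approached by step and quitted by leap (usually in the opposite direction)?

Escape tone.

Approach: by step. Departure: by leap. Metric position: weak.
Step in, leap out, from a weak position — an escape tone (échappée). (It is the mirror image of the appoggiatura, which leaps in and steps out on a strong beat.)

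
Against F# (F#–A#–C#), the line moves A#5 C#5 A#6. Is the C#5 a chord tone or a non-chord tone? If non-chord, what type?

Chord tone (the fifth of F# major triad).

F# major triad contains F#, A#, C#; C# is the fifth, so it is a chord tone.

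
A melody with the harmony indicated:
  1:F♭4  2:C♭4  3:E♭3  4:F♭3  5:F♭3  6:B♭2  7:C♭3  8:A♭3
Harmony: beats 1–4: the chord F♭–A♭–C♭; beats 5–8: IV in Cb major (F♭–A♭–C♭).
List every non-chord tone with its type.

E♭3 (beat 3) — appoggiatura; B♭2 (beat 6) — appoggiatura.

The harmony at that moment is F♭ major triad (F♭, A♭, C♭); E♭3 is not a chord tone.
It is approached by leap down from C♭4 and left by step up to F♭3.
Leap in, step out — an appoggiatura.
The harmony at that moment is F♭ major triad (F♭, A♭, C♭); B♭2 is not a chord tone.
It is approached by leap down from F♭3 and left by step up to C♭3.
Leap in, step out — an appoggiatura.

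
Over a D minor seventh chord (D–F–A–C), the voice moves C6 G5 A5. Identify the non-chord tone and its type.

G5 is an appoggiatura.

The harmony at that moment is D minor seventh chord (D, F, A, C); G5 is not a chord tone.
It is approached by leap down from C6 and left by step up to A5.
Leap in, step out — an appoggiatura.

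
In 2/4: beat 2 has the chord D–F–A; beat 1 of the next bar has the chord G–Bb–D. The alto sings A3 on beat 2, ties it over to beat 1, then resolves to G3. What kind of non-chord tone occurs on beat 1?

The harmony at that moment is G minor triad (G, Bb, D); A3 is not a chord tone.
It is held over (the same pitch as the preceding A3) and left by step down to G3.
Held over from the previous chord and resolving down by step — a suspension.

Suspension.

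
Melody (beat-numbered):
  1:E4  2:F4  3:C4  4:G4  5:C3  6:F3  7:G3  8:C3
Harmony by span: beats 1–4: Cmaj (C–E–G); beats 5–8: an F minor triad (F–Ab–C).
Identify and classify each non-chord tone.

The harmony at that moment is C major triad (C, E, G); F4 is not a chord tone.
It is approached by step up from E4 and left by leap down to C4.
Step in, leap out — an escape tone.
The harmony at that moment is F minor triad (F, Ab, C); G3 is not a chord tone.
It is approached by step up from F3 and left by leap down to C3.
Step in, leap out — an escape tone.

F4 (beat 2) — escape tone; G3 (beat 7) — escape tone.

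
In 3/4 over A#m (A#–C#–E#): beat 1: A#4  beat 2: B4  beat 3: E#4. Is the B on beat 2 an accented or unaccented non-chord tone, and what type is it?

Unaccented escape tone.

The harmony at that moment is A# minor triad (A#, C#, E#); B4 is not a chord tone.
It is approached by step up from A#4 and left by leap down to E#4.
Step in, leap out — an escape tone.
It falls on a weak beat, so it is unaccented.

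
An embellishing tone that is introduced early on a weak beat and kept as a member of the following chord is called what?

Approach: ahead of the chord change (typically by step), so it is dissonant against the current harmony. Departure: none — the same pitch is restated or held and is a chord tone of the new harmony.
Dissonant first, consonant once the harmony catches up: the note simply arrives early — an anticipation. (The reverse timing, consonant first and dissonant after the change, would be a suspension or retardation.)

Anticipation.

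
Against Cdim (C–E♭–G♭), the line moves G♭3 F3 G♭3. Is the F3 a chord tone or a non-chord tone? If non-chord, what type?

The harmony at that moment is C diminished triad (C, E♭, G♭); F3 is not a chord tone.
It is approached by step down from G♭3 and left by step up to G♭3.
Step away and step back to the same note — a neighbor tone (lower neighbor).

Non-chord tone — a neighbor tone.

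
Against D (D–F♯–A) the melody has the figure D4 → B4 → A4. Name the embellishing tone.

B4 is an appoggiatura.

The harmony at that moment is D major triad (D, F♯, A); B4 is not a chord tone.
It is approached by leap up from D4 and left by step down to A4.
Leap in, step out — an appoggiatura.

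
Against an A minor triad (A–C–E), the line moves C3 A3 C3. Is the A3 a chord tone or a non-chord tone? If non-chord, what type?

Chord tone (the root of A minor triad).

A minor triad contains A, C, E; A is the root, so it is a chord tone.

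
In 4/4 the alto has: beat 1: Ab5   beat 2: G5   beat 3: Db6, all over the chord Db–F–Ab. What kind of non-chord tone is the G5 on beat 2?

The harmony at that moment is Db major triad (Db, F, Ab); G5 is not a chord tone.
It is approached by step down from Ab5 and left by leap up to Db6.
Step in, leap out, on a weak beat — an escape tone.

Escape tone.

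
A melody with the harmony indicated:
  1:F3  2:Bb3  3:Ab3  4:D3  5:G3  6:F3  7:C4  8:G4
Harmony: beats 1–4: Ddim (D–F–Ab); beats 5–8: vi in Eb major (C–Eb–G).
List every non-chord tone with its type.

Bb3 (beat 2) — appoggiatura; F3 (beat 6) — escape tone.

The harmony at that moment is D diminished triad (D, F, Ab); Bb3 is not a chord tone.
It is approached by leap up from F3 and left by step down to Ab3.
Leap in, step out — an appoggiatura.
The harmony at that moment is C minor triad (C, Eb, G); F3 is not a chord tone.
It is approached by step down from G3 and left by leap up to C4.
Step in, leap out — an escape tone.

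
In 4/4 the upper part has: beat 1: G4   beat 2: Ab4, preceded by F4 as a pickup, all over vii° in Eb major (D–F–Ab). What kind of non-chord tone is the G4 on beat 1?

Passing tone.

The harmony at that moment is D diminished triad (D, F, Ab); G4 is not a chord tone.
It is approached by step up from F4 and left by step up to Ab4.
Step in, step out in the same direction — a passing tone.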